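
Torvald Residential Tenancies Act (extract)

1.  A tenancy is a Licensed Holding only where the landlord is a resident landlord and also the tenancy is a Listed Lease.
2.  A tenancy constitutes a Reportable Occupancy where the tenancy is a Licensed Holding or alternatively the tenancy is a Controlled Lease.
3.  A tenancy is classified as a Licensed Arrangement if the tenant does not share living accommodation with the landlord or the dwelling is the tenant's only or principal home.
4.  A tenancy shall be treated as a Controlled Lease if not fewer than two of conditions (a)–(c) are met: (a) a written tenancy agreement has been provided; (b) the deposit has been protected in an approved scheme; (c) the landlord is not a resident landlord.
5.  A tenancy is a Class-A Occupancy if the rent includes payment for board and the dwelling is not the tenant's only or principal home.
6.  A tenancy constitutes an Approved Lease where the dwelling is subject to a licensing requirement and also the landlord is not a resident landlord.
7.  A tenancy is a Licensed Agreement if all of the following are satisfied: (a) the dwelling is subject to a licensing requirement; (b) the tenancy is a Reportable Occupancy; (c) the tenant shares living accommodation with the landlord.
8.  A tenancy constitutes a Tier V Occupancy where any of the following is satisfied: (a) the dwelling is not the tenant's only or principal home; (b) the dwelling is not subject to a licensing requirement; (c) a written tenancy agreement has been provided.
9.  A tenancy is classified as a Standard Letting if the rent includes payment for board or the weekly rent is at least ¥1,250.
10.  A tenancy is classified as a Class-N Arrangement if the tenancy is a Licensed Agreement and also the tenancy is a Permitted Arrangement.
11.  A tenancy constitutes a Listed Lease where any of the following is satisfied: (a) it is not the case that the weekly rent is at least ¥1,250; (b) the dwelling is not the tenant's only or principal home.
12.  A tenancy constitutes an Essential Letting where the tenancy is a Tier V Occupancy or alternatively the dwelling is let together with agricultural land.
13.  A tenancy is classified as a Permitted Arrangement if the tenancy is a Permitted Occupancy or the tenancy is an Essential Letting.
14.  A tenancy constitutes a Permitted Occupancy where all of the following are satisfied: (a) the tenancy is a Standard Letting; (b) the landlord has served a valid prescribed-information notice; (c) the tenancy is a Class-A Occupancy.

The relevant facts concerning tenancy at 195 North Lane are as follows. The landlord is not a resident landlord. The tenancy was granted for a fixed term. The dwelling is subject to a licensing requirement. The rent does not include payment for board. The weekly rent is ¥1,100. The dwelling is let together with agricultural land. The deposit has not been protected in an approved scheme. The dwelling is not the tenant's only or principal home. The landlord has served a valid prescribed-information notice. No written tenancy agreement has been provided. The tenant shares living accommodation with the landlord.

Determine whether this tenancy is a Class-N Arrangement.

paragraph 11 — Listed Lease: [weekly rent: ¥1,100 ≥ ¥1,250? no, so negated condition yes] OR [the dwelling is not the tenant's only or principal home? yes] → satisfied.
paragraph 1 — Licensed Holding: [the landlord is a resident landlord? no] AND [Listed Lease (paragraph 11)? yes] → not satisfied.
paragraph 4 — Controlled Lease: a written tenancy agreement has been provided? no; the deposit has been protected in an approved scheme? no; the landlord is not a resident landlord? yes — 1 of 3 hold (need ≥2) → not satisfied.
paragraph 2 — Reportable Occupancy: [Licensed Holding (paragraph 1)? no] OR [Controlled Lease (paragraph 4)? no] → not satisfied.
paragraph 7 — Licensed Agreement: [the dwelling is subject to a licensing requirement? yes] AND [Reportable Occupancy (paragraph 2)? no] AND [the tenant shares living accommodation with the landlord? yes] → not satisfied.
paragraph 9 — Standard Letting: [the rent includes payment for board? no] OR [weekly rent: ¥1,100 ≥ ¥1,250? no] → not satisfied.
paragraph 5 — Class-A Occupancy: [the rent includes payment for board? no] AND [the dwelling is not the tenant's only or principal home? yes] → not satisfied.
paragraph 14 — Permitted Occupancy: [Standard Letting (paragraph 9)? no] AND [the landlord has served a valid prescribed-information notice? yes] AND [Class-A Occupancy (paragraph 5)? no] → not satisfied.
paragraph 8 — Tier V Occupancy: [the dwelling is not the tenant's only or principal home? yes] OR [the dwelling is not subject to a licensing requirement? no] OR [a written tenancy agreement has been provided? no] → satisfied.
paragraph 12 — Essential Letting: [Tier V Occupancy (paragraph 8)? yes] OR [the dwelling is let together with agricultural land? yes] → satisfied.
paragraph 13 — Permitted Arrangement: [Permitted Occupancy (paragraph 14)? no] OR [Essential Letting (paragraph 12)? yes] → satisfied.
paragraph 10 — Class-N Arrangement: [Licensed Agreement (paragraph 7)? no] AND [Permitted Arrangement (paragraph 13)? yes] → not satisfied.

No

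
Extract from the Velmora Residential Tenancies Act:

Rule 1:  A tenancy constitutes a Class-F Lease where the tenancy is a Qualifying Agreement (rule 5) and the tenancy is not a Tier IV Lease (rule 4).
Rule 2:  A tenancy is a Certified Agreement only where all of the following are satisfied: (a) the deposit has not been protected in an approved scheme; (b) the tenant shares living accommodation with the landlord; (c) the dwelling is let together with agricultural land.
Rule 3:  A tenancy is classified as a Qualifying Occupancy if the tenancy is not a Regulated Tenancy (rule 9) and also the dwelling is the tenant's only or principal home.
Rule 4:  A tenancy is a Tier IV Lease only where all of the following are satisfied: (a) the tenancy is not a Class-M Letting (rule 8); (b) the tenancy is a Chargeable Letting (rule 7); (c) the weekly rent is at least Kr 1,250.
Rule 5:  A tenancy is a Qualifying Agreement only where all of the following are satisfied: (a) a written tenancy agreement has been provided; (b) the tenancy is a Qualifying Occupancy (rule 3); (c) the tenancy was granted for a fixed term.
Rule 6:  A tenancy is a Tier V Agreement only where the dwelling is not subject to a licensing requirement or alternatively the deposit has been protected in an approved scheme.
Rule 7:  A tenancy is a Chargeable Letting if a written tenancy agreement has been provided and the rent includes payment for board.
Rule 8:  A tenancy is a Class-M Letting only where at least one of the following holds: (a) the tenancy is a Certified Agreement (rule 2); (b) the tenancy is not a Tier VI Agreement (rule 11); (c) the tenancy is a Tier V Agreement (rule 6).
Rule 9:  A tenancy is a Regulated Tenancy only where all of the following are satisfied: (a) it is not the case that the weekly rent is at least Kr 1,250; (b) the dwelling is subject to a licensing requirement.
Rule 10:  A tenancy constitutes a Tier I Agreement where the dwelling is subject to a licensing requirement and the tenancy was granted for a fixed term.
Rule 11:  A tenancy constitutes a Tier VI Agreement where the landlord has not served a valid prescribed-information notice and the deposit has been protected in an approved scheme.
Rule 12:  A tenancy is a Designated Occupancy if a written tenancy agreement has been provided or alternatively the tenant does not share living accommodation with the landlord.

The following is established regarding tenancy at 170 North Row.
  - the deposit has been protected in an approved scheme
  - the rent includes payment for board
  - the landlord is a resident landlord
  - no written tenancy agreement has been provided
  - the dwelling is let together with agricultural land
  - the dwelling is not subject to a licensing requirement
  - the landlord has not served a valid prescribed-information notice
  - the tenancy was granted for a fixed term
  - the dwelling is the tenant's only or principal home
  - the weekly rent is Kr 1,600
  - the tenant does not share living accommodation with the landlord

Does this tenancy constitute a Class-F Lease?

rule 9 — Regulated Tenancy: [weekly rent: Kr 1,600 ≥ Kr 1,250? yes, so negated condition no] AND [the dwelling is subject to a licensing requirement? no] → not satisfied.
rule 3 — Qualifying Occupancy: [not a Regulated Tenancy (rule 9)? yes] AND [the dwelling is the tenant's only or principal home? yes] → satisfied.
rule 5 — Qualifying Agreement: [a written tenancy agreement has been provided? no] AND [Qualifying Occupancy (rule 3)? yes] AND [the tenancy was granted for a fixed term? yes] → not satisfied.
rule 2 — Certified Agreement: [the deposit has not been protected in an approved scheme? no] AND [the tenant shares living accommodation with the landlord? no] AND [the dwelling is let together with agricultural land? yes] → not satisfied.
rule 11 — Tier VI Agreement: [the landlord has not served a valid prescribed-information notice? yes] AND [the deposit has been protected in an approved scheme? yes] → satisfied.
rule 6 — Tier V Agreement: [the dwelling is not subject to a licensing requirement? yes] OR [the deposit has been protected in an approved scheme? yes] → satisfied.
rule 8 — Class-M Letting: [Certified Agreement (rule 2)? no] OR [not a Tier VI Agreement (rule 11)? no] OR [Tier V Agreement (rule 6)? yes] → satisfied.
rule 7 — Chargeable Letting: [a written tenancy agreement has been provided? no] AND [the rent includes payment for board? yes] → not satisfied.
rule 4 — Tier IV Lease: [not a Class-M Letting (rule 8)? no] AND [Chargeable Letting (rule 7)? no] AND [weekly rent: Kr 1,600 ≥ Kr 1,250? yes] → not satisfied.
rule 1 — Class-F Lease: [Qualifying Agreement (rule 5)? no] AND [not a Tier IV Lease (rule 4)? yes] → not satisfied.

No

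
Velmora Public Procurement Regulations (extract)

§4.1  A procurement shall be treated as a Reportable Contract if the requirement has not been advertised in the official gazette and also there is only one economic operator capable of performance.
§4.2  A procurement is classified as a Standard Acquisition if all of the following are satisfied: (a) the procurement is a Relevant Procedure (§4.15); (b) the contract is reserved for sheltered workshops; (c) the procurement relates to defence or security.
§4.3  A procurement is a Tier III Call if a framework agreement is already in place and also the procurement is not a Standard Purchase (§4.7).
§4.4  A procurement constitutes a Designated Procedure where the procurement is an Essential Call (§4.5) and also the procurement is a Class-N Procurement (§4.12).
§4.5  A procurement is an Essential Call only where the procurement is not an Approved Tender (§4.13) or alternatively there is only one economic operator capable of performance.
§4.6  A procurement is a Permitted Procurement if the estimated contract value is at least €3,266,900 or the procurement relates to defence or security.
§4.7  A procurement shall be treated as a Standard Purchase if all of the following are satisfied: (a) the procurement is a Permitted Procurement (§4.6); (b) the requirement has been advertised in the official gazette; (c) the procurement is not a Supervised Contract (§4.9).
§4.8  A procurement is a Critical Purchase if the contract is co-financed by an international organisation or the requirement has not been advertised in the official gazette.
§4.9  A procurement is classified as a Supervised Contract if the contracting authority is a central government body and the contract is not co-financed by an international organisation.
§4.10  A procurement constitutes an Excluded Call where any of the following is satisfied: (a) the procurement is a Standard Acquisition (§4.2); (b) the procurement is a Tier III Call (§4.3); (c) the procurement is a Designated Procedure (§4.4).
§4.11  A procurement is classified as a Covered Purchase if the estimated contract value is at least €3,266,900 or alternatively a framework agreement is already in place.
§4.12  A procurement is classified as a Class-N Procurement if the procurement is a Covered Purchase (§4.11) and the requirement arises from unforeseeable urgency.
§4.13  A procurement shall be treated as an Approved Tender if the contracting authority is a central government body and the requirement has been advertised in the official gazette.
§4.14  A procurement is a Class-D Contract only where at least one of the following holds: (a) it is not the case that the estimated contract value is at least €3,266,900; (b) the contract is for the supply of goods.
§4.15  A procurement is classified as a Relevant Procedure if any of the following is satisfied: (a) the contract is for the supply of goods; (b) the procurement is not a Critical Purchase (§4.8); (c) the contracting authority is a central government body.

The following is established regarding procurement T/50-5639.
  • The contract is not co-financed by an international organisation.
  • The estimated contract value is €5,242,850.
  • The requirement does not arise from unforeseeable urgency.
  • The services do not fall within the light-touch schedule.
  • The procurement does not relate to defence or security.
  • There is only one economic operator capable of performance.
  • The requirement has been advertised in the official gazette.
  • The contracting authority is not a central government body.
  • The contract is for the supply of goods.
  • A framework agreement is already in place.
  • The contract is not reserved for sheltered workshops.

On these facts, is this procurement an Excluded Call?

No

§4.8 — Critical Purchase: [the contract is co-financed by an international organisation? no] OR [the requirement has not been advertised in the official gazette? no] → not satisfied.
§4.15 — Relevant Procedure: [the contract is for the supply of goods? yes] OR [not a Critical Purchase (§4.8)? yes] OR [the contracting authority is a central government body? no] → satisfied.
§4.2 — Standard Acquisition: [Relevant Procedure (§4.15)? yes] AND [the contract is reserved for sheltered workshops? no] AND [the procurement relates to defence or security? no] → not satisfied.
§4.6 — Permitted Procurement: [estimated contract value: €5,242,850 ≥ €3,266,900? yes] OR [the procurement relates to defence or security? no] → satisfied.
§4.9 — Supervised Contract: [the contracting authority is a central government body? no] AND [the contract is not co-financed by an international organisation? yes] → not satisfied.
§4.7 — Standard Purchase: [Permitted Procurement (§4.6)? yes] AND [the requirement has been advertised in the official gazette? yes] AND [not a Supervised Contract (§4.9)? yes] → satisfied.
§4.3 — Tier III Call: [a framework agreement is already in place? yes] AND [not a Standard Purchase (§4.7)? no] → not satisfied.
§4.13 — Approved Tender: [the contracting authority is a central government body? no] AND [the requirement has been advertised in the official gazette? yes] → not satisfied.
§4.5 — Essential Call: [not an Approved Tender (§4.13)? yes] OR [there is only one economic operator capable of performance? yes] → satisfied.
§4.11 — Covered Purchase: [estimated contract value: €5,242,850 ≥ €3,266,900? yes] OR [a framework agreement is already in place? yes] → satisfied.
§4.12 — Class-N Procurement: [Covered Purchase (§4.11)? yes] AND [the requirement arises from unforeseeable urgency? no] → not satisfied.
§4.4 — Designated Procedure: [Essential Call (§4.5)? yes] AND [Class-N Procurement (§4.12)? no] → not satisfied.
§4.10 — Excluded Call: [Standard Acquisition (§4.2)? no] OR [Tier III Call (§4.3)? no] OR [Designated Procedure (§4.4)? no] → not satisfied.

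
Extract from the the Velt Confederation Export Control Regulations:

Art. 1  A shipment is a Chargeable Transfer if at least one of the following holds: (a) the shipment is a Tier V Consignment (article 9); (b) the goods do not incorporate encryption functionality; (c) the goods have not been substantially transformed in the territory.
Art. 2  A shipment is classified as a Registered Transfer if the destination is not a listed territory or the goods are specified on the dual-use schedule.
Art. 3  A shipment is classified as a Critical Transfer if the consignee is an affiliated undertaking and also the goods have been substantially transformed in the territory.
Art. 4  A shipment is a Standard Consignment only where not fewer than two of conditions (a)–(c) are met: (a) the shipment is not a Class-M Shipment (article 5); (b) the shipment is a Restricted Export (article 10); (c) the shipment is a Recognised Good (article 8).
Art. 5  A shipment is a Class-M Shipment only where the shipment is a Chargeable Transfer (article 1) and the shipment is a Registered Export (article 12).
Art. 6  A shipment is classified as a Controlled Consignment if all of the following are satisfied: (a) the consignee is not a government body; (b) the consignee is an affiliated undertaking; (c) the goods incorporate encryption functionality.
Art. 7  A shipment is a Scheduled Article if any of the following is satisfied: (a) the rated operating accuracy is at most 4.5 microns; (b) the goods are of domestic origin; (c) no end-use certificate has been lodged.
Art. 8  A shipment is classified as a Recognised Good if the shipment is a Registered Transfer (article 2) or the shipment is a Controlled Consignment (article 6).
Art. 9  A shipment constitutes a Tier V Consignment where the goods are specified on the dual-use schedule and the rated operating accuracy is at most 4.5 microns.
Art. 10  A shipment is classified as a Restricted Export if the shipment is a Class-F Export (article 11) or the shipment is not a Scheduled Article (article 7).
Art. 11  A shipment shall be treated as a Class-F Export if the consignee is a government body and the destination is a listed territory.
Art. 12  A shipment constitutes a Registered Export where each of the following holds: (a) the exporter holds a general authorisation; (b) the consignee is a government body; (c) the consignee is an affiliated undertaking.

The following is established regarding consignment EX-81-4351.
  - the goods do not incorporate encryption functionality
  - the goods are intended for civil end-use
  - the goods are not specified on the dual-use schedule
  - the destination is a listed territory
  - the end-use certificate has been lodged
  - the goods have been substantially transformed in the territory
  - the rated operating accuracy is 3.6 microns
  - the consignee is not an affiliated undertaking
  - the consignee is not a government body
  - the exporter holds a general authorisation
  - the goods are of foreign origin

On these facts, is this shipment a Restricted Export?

article 11 — Class-F Export: [the consignee is a government body? no] AND [the destination is a listed territory? yes] → not satisfied.
article 7 — Scheduled Article: [rated operating accuracy: 3.6 microns ≤ 4.5 microns? yes] OR [the goods are of domestic origin? no] OR [no end-use certificate has been lodged? no] → satisfied.
article 10 — Restricted Export: [Class-F Export (article 11)? no] OR [not a Scheduled Article (article 7)? no] → not satisfied.

No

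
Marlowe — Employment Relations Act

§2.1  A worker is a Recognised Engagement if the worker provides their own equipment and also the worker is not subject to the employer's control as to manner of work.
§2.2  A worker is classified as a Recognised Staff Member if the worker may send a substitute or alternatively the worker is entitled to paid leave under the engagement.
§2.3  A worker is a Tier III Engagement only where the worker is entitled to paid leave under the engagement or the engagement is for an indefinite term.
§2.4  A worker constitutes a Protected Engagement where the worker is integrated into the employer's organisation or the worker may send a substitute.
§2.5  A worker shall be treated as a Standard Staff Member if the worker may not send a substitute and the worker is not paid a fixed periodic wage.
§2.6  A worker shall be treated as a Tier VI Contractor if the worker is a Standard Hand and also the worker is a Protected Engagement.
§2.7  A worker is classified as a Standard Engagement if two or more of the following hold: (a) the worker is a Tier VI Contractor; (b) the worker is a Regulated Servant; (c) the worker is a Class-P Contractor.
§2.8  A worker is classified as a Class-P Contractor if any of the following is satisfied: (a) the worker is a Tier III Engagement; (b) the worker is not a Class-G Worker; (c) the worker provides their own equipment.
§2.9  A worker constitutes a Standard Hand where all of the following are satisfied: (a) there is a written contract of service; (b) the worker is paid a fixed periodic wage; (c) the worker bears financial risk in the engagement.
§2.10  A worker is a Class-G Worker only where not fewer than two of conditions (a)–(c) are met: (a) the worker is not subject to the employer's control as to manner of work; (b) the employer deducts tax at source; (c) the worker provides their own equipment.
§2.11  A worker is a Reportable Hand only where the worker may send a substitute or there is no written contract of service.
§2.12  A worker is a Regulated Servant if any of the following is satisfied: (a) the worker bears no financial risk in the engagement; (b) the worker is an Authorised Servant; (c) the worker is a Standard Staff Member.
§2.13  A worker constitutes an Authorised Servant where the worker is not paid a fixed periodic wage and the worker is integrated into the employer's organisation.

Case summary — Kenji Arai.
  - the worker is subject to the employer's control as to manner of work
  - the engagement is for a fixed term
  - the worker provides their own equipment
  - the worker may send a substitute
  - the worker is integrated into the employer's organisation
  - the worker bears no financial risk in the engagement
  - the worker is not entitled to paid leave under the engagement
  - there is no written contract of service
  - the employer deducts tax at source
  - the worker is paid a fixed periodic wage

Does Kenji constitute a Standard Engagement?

§2.9 — Standard Hand: [there is a written contract of service? no] AND [the worker is paid a fixed periodic wage? yes] AND [the worker bears financial risk in the engagement? no] → not satisfied.
§2.4 — Protected Engagement: [the worker is integrated into the employer's organisation? yes] OR [the worker may send a substitute? yes] → satisfied.
§2.6 — Tier VI Contractor: [Standard Hand (§2.9)? no] AND [Protected Engagement (§2.4)? yes] → not satisfied.
§2.13 — Authorised Servant: [the worker is not paid a fixed periodic wage? no] AND [the worker is integrated into the employer's organisation? yes] → not satisfied.
§2.5 — Standard Staff Member: [the worker may not send a substitute? no] AND [the worker is not paid a fixed periodic wage? no] → not satisfied.
§2.12 — Regulated Servant: [the worker bears no financial risk in the engagement? yes] OR [Authorised Servant (§2.13)? no] OR [Standard Staff Member (§2.5)? no] → satisfied.
§2.3 — Tier III Engagement: [the worker is entitled to paid leave under the engagement? no] OR [the engagement is for an indefinite term? no] → not satisfied.
§2.10 — Class-G Worker: the worker is not subject to the employer's control as to manner of work? no; the employer deducts tax at source? yes; the worker provides their own equipment? yes — 2 of 3 hold (need ≥2) → satisfied.
§2.8 — Class-P Contractor: [Tier III Engagement (§2.3)? no] OR [not a Class-G Worker (§2.10)? no] OR [the worker provides their own equipment? yes] → satisfied.
§2.7 — Standard Engagement: Tier VI Contractor (§2.6)? no; Regulated Servant (§2.12)? yes; Class-P Contractor (§2.8)? yes — 2 of 3 hold (need ≥2) → satisfied.

Yes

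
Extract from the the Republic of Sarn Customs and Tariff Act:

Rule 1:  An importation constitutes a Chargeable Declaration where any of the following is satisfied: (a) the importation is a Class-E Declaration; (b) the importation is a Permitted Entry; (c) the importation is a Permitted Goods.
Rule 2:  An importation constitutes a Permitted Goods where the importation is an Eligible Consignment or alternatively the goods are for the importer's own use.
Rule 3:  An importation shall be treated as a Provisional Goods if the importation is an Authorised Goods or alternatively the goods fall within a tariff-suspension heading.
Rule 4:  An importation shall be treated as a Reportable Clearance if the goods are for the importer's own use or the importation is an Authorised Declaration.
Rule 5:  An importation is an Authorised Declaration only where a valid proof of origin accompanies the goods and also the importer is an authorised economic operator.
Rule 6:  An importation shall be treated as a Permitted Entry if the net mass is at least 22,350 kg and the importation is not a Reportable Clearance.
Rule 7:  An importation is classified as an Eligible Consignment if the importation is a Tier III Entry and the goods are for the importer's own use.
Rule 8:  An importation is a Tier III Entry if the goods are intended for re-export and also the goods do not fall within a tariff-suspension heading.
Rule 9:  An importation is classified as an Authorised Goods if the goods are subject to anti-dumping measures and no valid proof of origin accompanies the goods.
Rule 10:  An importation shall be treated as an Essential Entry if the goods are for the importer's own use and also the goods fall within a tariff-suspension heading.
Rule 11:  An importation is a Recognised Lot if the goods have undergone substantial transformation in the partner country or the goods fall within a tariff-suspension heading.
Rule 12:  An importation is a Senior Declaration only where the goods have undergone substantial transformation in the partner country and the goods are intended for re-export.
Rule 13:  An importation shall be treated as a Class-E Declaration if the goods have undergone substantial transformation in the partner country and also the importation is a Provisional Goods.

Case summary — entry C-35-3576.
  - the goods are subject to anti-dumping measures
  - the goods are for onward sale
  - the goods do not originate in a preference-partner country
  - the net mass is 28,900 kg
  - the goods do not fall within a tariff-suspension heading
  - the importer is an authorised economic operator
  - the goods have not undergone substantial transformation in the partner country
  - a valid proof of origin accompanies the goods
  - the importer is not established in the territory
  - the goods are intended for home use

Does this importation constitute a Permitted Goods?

No

rule 8 — Tier III Entry: [the goods are intended for re-export? no] AND [the goods do not fall within a tariff-suspension heading? yes] → not satisfied.
rule 7 — Eligible Consignment: [Tier III Entry (rule 8)? no] AND [the goods are for the importer's own use? no] → not satisfied.
rule 2 — Permitted Goods: [Eligible Consignment (rule 7)? no] OR [the goods are for the importer's own use? no] → not satisfied.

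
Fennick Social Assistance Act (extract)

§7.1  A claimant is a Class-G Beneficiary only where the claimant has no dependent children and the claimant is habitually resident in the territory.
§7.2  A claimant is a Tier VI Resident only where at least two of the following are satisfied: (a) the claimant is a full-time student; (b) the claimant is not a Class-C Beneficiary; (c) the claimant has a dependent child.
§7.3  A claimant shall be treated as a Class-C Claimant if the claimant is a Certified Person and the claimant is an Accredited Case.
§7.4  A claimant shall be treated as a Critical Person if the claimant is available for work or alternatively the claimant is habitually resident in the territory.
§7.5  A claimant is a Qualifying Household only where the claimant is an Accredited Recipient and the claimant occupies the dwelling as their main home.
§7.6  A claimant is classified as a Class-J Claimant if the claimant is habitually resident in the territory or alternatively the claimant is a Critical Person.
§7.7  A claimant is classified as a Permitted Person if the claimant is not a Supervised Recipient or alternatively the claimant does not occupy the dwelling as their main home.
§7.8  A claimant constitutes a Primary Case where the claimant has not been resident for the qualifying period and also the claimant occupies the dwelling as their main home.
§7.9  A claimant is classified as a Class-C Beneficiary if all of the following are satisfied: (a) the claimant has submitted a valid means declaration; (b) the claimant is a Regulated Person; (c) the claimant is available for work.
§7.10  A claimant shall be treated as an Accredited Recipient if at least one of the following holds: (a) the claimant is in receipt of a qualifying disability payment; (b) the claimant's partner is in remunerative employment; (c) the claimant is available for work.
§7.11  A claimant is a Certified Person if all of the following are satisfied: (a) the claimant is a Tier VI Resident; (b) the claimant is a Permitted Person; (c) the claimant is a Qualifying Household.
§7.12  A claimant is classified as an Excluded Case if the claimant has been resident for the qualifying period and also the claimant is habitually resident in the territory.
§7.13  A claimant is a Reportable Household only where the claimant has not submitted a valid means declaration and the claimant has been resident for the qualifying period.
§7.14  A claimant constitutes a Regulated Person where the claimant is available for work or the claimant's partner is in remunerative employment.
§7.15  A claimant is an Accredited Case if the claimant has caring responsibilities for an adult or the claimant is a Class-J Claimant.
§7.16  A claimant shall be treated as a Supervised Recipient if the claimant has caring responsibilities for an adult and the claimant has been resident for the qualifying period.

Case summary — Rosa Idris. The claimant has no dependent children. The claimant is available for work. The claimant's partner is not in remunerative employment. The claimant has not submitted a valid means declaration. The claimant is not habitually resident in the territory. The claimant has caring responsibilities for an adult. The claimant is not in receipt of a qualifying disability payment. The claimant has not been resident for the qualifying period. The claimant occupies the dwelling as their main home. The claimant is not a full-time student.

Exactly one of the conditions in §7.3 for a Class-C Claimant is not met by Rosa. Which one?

§7.14 — Regulated Person: [the claimant is available for work? yes] OR [the claimant's partner is in remunerative employment? no] → satisfied.
§7.9 — Class-C Beneficiary: [the claimant has submitted a valid means declaration? no] AND [Regulated Person (§7.14)? yes] AND [the claimant is available for work? yes] → not satisfied.
§7.2 — Tier VI Resident: the claimant is a full-time student? no; not a Class-C Beneficiary (§7.9)? yes; the claimant has a dependent child? no — 1 of 3 hold (need ≥2) → not satisfied.
§7.16 — Supervised Recipient: [the claimant has caring responsibilities for an adult? yes] AND [the claimant has been resident for the qualifying period? no] → not satisfied.
§7.7 — Permitted Person: [not a Supervised Recipient (§7.16)? yes] OR [the claimant does not occupy the dwelling as their main home? no] → satisfied.
§7.10 — Accredited Recipient: [the claimant is in receipt of a qualifying disability payment? no] OR [the claimant's partner is in remunerative employment? no] OR [the claimant is available for work? yes] → satisfied.
§7.5 — Qualifying Household: [Accredited Recipient (§7.10)? yes] AND [the claimant occupies the dwelling as their main home? yes] → satisfied.
§7.11 — Certified Person: [Tier VI Resident (§7.2)? no] AND [Permitted Person (§7.7)? yes] AND [Qualifying Household (§7.5)? yes] → not satisfied.
§7.4 — Critical Person: [the claimant is available for work? yes] OR [the claimant is habitually resident in the territory? no] → satisfied.
§7.6 — Class-J Claimant: [the claimant is habitually resident in the territory? no] OR [Critical Person (§7.4)? yes] → satisfied.
§7.15 — Accredited Case: [the claimant has caring responsibilities for an adult? yes] OR [Class-J Claimant (§7.6)? yes] → satisfied.
§7.3 — Class-C Claimant: [Certified Person (§7.11)? no] AND [Accredited Case (§7.15)? yes] → not satisfied.

Certified Person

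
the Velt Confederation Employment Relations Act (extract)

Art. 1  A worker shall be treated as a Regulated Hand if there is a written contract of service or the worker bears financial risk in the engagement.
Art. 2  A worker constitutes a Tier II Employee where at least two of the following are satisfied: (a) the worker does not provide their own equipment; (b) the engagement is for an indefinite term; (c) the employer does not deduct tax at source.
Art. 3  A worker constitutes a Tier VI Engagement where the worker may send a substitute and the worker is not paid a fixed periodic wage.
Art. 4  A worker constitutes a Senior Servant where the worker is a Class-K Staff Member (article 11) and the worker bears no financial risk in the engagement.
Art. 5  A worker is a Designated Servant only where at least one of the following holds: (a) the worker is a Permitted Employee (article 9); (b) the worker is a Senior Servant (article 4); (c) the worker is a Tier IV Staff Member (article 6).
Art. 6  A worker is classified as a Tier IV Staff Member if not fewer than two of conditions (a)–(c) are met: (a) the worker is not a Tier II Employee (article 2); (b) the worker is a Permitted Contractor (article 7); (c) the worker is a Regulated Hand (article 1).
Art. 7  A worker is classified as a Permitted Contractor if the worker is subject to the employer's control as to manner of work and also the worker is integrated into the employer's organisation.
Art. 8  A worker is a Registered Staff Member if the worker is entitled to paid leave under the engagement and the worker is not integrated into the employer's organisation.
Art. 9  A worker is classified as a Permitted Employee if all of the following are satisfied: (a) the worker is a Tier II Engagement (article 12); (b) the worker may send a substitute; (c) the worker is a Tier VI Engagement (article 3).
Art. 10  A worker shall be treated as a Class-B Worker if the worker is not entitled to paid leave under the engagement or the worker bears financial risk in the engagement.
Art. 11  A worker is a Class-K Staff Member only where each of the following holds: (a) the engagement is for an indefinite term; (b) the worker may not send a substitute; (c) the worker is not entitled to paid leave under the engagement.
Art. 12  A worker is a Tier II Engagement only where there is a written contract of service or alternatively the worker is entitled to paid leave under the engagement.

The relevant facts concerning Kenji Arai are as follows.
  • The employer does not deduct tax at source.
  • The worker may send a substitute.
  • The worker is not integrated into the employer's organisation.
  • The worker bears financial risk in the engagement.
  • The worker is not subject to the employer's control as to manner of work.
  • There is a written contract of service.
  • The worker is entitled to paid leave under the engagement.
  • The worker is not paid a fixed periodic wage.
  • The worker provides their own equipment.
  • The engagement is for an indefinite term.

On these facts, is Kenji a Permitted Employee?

article 12 — Tier II Engagement: [there is a written contract of service? yes] OR [the worker is entitled to paid leave under the engagement? yes] → satisfied.
article 3 — Tier VI Engagement: [the worker may send a substitute? yes] AND [the worker is not paid a fixed periodic wage? yes] → satisfied.
article 9 — Permitted Employee: [Tier II Engagement (article 12)? yes] AND [the worker may send a substitute? yes] AND [Tier VI Engagement (article 3)? yes] → satisfied.

Yes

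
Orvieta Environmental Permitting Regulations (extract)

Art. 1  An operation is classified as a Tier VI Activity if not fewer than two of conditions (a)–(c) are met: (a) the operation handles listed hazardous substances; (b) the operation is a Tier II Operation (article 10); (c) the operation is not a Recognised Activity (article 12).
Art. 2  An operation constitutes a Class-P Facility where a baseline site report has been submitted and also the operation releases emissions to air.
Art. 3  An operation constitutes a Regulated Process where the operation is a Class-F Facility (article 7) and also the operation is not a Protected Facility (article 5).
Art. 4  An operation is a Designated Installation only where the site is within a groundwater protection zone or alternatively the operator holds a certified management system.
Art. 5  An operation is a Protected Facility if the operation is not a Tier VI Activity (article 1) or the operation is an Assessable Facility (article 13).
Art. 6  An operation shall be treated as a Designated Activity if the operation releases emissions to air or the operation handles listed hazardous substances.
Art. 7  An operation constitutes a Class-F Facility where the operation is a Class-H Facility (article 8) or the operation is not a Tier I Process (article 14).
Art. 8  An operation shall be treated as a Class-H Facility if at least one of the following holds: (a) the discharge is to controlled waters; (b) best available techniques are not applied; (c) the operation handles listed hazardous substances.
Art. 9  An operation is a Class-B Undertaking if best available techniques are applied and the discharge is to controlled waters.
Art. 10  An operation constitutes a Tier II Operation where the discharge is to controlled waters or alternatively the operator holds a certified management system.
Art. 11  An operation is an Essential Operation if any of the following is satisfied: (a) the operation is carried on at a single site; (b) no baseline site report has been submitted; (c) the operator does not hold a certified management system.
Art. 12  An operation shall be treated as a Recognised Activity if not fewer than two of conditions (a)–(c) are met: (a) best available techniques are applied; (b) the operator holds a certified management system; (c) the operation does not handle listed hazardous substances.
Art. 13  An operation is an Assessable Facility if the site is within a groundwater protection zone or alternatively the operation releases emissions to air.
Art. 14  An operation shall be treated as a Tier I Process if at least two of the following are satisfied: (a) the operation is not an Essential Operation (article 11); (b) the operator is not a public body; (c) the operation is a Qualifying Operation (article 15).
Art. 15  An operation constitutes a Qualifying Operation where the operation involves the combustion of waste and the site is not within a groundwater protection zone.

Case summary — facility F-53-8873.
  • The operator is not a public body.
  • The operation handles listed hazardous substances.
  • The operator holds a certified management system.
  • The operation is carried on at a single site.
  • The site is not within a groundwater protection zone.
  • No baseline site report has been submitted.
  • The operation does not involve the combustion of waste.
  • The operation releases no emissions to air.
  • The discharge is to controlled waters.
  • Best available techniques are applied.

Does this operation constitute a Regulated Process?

Yes

article 8 — Class-H Facility: [the discharge is to controlled waters? yes] OR [best available techniques are not applied? no] OR [the operation handles listed hazardous substances? yes] → satisfied.
article 11 — Essential Operation: [the operation is carried on at a single site? yes] OR [no baseline site report has been submitted? yes] OR [the operator does not hold a certified management system? no] → satisfied.
article 15 — Qualifying Operation: [the operation involves the combustion of waste? no] AND [the site is not within a groundwater protection zone? yes] → not satisfied.
article 14 — Tier I Process: not an Essential Operation (article 11)? no; the operator is not a public body? yes; Qualifying Operation (article 15)? no — 1 of 3 hold (need ≥2) → not satisfied.
article 7 — Class-F Facility: [Class-H Facility (article 8)? yes] OR [not a Tier I Process (article 14)? yes] → satisfied.
article 10 — Tier II Operation: [the discharge is to controlled waters? yes] OR [the operator holds a certified management system? yes] → satisfied.
article 12 — Recognised Activity: best available techniques are applied? yes; the operator holds a certified management system? yes; the operation does not handle listed hazardous substances? no — 2 of 3 hold (need ≥2) → satisfied.
article 1 — Tier VI Activity: the operation handles listed hazardous substances? yes; Tier II Operation (article 10)? yes; not a Recognised Activity (article 12)? no — 2 of 3 hold (need ≥2) → satisfied.
article 13 — Assessable Facility: [the site is within a groundwater protection zone? no] OR [the operation releases emissions to air? no] → not satisfied.
article 5 — Protected Facility: [not a Tier VI Activity (article 1)? no] OR [Assessable Facility (article 13)? no] → not satisfied.
article 3 — Regulated Process: [Class-F Facility (article 7)? yes] AND [not a Protected Facility (article 5)? yes] → satisfied.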